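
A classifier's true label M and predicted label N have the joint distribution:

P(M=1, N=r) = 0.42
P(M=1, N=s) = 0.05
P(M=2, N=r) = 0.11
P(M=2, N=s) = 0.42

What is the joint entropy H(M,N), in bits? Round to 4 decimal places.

1.6177 bits

H(M,N) = −Σ p(x,y)·log₂ p(x,y) over all 4 cells.
  cell (1,r): −0.42·log₂0.42 = 0.52565
  cell (1,s): −0.05·log₂0.05 = 0.21610
  cell (2,r): −0.11·log₂0.11 = 0.35029
  cell (2,s): −0.42·log₂0.42 = 0.52565
Sum = 1.6177 bits.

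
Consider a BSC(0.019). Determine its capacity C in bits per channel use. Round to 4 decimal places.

Binary symmetric channel: C = 1 − h₂(ε) where h₂ is the binary entropy function.
h₂(0.019) = −0.019·log₂0.019 − 0.981·log₂0.981 = 0.1358.
C = 1 − 0.1358 = 0.8642 bits per channel use.

0.8642 bits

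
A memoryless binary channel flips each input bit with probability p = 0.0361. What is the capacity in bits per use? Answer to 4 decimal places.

Binary symmetric channel: C = 1 − h₂(ε) where h₂ is the binary entropy function.
h₂(0.0361) = −0.0361·log₂0.0361 − 0.9639·log₂0.9639 = 0.2241.
C = 1 − 0.2241 = 0.7759 bits per channel use.

0.7759 bits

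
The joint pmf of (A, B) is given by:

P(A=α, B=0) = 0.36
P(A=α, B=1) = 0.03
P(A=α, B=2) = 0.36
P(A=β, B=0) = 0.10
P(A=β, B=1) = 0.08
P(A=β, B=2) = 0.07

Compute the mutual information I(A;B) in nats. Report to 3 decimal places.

Marginals: p(A) = (0.7500, 0.2500), p(B) = (0.4600, 0.1100, 0.4300).
I(A;B) = Σ p(x,y)·ln[p(x,y)/(p(x)p(y))].
  (α,0): 0.36·ln(1.0435) = 0.0153
  (α,1): 0.03·ln(0.3636) = -0.0303
  (α,2): 0.36·ln(1.1163) = 0.0396
  (β,0): 0.10·ln(0.8696) = -0.0140
  (β,1): 0.08·ln(2.9091) = 0.0854
  (β,2): 0.07·ln(0.6512) = -0.0300
Sum = 0.066 nats.

0.066 nats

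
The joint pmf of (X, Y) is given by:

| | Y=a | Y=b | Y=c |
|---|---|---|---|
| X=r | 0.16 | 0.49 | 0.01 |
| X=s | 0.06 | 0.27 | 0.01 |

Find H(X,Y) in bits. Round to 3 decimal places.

1.814 bits

H(X,Y) = −Σ p(x,y)·log₂ p(x,y) over all 6 cells.
  cell (r,a): −0.16·log₂0.16 = 0.4230
  cell (r,b): −0.49·log₂0.49 = 0.5043
  cell (r,c): −0.01·log₂0.01 = 0.0664
  cell (s,a): −0.06·log₂0.06 = 0.2435
  cell (s,b): −0.27·log₂0.27 = 0.5100
  cell (s,c): −0.01·log₂0.01 = 0.0664
Sum = 1.814 bits.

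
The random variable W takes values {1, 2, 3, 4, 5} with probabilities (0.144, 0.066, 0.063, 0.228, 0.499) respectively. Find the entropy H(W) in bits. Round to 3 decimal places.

H(W) = −Σ p·log₂ p.
  −(0.144)·log₂(0.144) = 0.4026
  −(0.066)·log₂(0.066) = 0.2588
  −(0.063)·log₂(0.063) = 0.2513
  −(0.228)·log₂(0.228) = 0.4863
  −(0.499)·log₂(0.499) = 0.5004
Sum: 0.4026 + 0.2588 + 0.2513 + 0.4863 + 0.5004 = 1.899 bits.

1.899 bits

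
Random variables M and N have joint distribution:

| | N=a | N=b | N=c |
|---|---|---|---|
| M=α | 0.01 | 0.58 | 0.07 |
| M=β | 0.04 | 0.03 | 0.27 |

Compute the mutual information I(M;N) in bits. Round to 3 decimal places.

0.467 bits

Marginals: p(M) = (0.6600, 0.3400), p(N) = (0.0500, 0.6100, 0.3400).
I(M;N) = H(M) + H(N) − H(M,N).
H(M) = 0.9248, H(N) = 1.1803, H(M,N) = 1.6383.
I(M;N) = 0.9248 + 1.1803 − 1.6383 = 0.467 bits.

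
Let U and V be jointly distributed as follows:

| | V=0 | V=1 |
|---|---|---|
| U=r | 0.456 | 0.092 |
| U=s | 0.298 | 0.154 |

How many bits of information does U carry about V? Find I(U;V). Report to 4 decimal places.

0.0288 bits

Marginals: p(U) = (0.5480, 0.4520), p(V) = (0.7540, 0.2460).
I(U;V) = Σ p(x,y)·log₂[p(x,y)/(p(x)p(y))].
  (r,0): 0.456·log₂(1.1036) = 0.06485
  (r,1): 0.092·log₂(0.6825) = -0.05071
  (s,0): 0.298·log₂(0.8744) = -0.05771
  (s,1): 0.154·log₂(1.3850) = 0.07236
Sum = 0.0288 bits.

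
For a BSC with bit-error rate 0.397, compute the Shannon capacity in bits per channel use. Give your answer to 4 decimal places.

0.0308 bits

Binary symmetric channel: C = 1 − h₂(ε) where h₂ is the binary entropy function.
h₂(0.397) = −0.397·log₂0.397 − 0.603·log₂0.603 = 0.9692.
C = 1 − 0.9692 = 0.0308 bits per channel use.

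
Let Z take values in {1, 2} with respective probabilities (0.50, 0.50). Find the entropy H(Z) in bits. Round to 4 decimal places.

H(Z) = −Σ p·log₂ p.
  −(0.50)·log₂(0.50) = 0.50000
  −(0.50)·log₂(0.50) = 0.50000
Sum: 0.50000 + 0.50000 = 1.0000 bits.

1.0000 bits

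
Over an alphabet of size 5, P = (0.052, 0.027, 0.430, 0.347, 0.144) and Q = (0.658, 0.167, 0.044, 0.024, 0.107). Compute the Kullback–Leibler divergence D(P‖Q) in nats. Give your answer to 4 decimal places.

1.7688 nats

D(P‖Q) = Σ p·ln(p/q).
  0.052·ln(0.052/0.658) = -0.13197
  0.027·ln(0.027/0.167) = -0.04920
  0.430·ln(0.430/0.044) = 0.98023
  0.347·ln(0.347/0.024) = 0.92693
  0.144·ln(0.144/0.107) = 0.04277
D(P‖Q) = 1.7688 nats.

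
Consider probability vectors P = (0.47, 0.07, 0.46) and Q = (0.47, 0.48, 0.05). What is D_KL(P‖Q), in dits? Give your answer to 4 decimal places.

D(P‖Q) = Σ p·log₁₀(p/q).
  0.47·log₁₀(0.47/0.47) = 0.00000
  0.07·log₁₀(0.07/0.48) = -0.05853
  0.46·log₁₀(0.46/0.05) = 0.44334
D(P‖Q) = 0.3848 dits.

0.3848 dits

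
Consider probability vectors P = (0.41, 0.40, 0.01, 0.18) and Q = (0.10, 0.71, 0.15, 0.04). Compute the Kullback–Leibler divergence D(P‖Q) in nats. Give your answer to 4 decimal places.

D(P‖Q) = Σ p·ln(p/q).
  0.41·ln(0.41/0.10) = 0.57850
  0.40·ln(0.40/0.71) = -0.22952
  0.01·ln(0.01/0.15) = -0.02708
  0.18·ln(0.18/0.04) = 0.27073
D(P‖Q) = 0.5926 nats.

0.5926 nats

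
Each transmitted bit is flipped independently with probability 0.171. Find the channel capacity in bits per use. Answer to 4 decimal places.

0.3400 bits

Binary symmetric channel: C = 1 − h₂(ε) where h₂ is the binary entropy function.
h₂(0.171) = −0.171·log₂0.171 − 0.829·log₂0.829 = 0.6600.
C = 1 − 0.6600 = 0.3400 bits per channel use.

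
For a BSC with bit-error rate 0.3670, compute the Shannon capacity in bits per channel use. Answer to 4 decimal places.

Binary symmetric channel: C = 1 − h₂(ε) where h₂ is the binary entropy function.
h₂(0.3670) = −0.3670·log₂0.3670 − 0.6330·log₂0.6330 = 0.9483.
C = 1 − 0.9483 = 0.0517 bits per channel use.

0.0517 bits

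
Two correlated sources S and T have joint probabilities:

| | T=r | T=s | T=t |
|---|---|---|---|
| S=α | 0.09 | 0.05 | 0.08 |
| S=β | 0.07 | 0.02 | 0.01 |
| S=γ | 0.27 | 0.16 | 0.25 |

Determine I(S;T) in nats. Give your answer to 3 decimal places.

0.021 nats

Marginals: p(S) = (0.2200, 0.1000, 0.6800), p(T) = (0.4300, 0.2300, 0.3400).
I(S;T) = H(S) + H(T) − H(S,T).
H(S) = 0.8256, H(T) = 1.0677, H(S,T) = 1.8723.
I(S;T) = 0.8256 + 1.0677 − 1.8723 = 0.021 nats.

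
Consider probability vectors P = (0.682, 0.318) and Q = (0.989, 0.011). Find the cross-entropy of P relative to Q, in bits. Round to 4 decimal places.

H(P,Q) = −Σ p·log₂ q.
  −0.682·log₂(0.989) = 0.01088
  −0.318·log₂(0.011) = 2.06902
H(P,Q) = 2.0799 bits.

2.0799 bits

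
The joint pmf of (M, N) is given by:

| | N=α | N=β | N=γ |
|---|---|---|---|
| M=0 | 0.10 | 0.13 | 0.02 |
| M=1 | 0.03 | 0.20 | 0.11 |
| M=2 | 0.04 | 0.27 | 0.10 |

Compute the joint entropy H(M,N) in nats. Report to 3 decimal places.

H(M,N) = −Σ p(x,y)·ln p(x,y) over all 9 cells.
  cell (0,α): −0.10·ln0.10 = 0.2303
  cell (0,β): −0.13·ln0.13 = 0.2652
  cell (0,γ): −0.02·ln0.02 = 0.0782
  cell (1,α): −0.03·ln0.03 = 0.1052
  cell (1,β): −0.20·ln0.20 = 0.3219
  cell (1,γ): −0.11·ln0.11 = 0.2428
  cell (2,α): −0.04·ln0.04 = 0.1288
  cell (2,β): −0.27·ln0.27 = 0.3535
  cell (2,γ): −0.10·ln0.10 = 0.2303
Sum = 1.956 nats.

1.956 nats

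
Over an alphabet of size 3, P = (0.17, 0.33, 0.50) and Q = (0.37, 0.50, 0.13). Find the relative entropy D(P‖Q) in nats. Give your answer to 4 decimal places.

0.4042 nats

D(P‖Q) = Σ p·ln(p/q).
  0.17·ln(0.17/0.37) = -0.13221
  0.33·ln(0.33/0.50) = -0.13712
  0.50·ln(0.50/0.13) = 0.67354
D(P‖Q) = 0.4042 nats.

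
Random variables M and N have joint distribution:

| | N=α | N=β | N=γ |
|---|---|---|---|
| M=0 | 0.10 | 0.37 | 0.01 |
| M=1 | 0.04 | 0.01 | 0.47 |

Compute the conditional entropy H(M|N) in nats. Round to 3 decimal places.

0.179 nats

Marginals: p(M) = (0.4800, 0.5200), p(N) = (0.1400, 0.3800, 0.4800).
H(M|N) = Σ p(N) · H(M|N=·).
  N=α: p=0.1400, H(M|N=α) = 0.5983
  N=β: p=0.3800, H(M|N=β) = 0.1217
  N=γ: p=0.4800, H(M|N=γ) = 0.1013
Weighted sum = 0.179 nats.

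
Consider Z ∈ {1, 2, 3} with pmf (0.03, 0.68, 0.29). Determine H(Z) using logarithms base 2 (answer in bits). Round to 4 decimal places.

H(Z) = −Σ p·log₂ p.
  −(0.03)·log₂(0.03) = 0.15177
  −(0.68)·log₂(0.68) = 0.37835
  −(0.29)·log₂(0.29) = 0.51790
Sum: 0.15177 + 0.37835 + 0.51790 = 1.0480 bits.

1.0480 bits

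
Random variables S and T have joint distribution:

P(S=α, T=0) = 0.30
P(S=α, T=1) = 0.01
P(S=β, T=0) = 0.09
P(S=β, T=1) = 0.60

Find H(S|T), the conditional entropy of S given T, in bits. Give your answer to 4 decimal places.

0.3776 bits

Marginals: p(S) = (0.3100, 0.6900), p(T) = (0.3900, 0.6100).
H(S|T) = Σ p(T) · H(S|T=·).
  T=0: p=0.3900, H(S|T=0) = 0.7793
  T=1: p=0.6100, H(S|T=1) = 0.1207
Weighted sum = 0.3776 bits.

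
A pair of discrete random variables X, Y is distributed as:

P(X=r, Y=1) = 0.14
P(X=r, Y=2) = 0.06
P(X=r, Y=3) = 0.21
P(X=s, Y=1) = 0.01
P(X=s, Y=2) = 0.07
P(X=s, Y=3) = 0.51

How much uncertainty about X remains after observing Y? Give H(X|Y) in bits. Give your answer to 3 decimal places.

Chain rule: H(X|Y) = H(X,Y) − H(Y).
Marginals: p(X) = (0.4100, 0.5900), p(Y) = (0.1500, 0.1300, 0.7200).
H(X,Y) = 1.9439 bits; H(Y) = 1.1344 bits.
H(X|Y) = 1.9439 − 1.1344 = 0.809 bits.

0.809 bits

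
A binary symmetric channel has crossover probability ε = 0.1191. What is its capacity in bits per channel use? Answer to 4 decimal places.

0.4732 bits

Binary symmetric channel: C = 1 − h₂(ε) where h₂ is the binary entropy function.
h₂(0.1191) = −0.1191·log₂0.1191 − 0.8809·log₂0.8809 = 0.5268.
C = 1 − 0.5268 = 0.4732 bits per channel use.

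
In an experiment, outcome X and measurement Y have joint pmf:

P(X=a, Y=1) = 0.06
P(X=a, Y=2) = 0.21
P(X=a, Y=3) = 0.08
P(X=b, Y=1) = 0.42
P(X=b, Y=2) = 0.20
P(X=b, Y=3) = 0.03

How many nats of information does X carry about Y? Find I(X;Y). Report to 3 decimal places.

Marginals: p(X) = (0.3500, 0.6500), p(Y) = (0.4800, 0.4100, 0.1100).
I(X;Y) = H(X) + H(Y) − H(X,Y).
H(X) = 0.6474, H(Y) = 0.9607, H(X,Y) = 1.4900.
I(X;Y) = 0.6474 + 0.9607 − 1.4900 = 0.118 nats.

0.118 nats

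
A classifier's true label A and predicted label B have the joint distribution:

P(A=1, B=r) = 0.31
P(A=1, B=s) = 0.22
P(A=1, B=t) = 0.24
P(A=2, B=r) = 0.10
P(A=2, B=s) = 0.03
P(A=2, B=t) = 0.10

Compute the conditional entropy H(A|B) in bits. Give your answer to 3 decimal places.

0.758 bits

Marginals: p(A) = (0.7700, 0.2300), p(B) = (0.4100, 0.2500, 0.3400).
H(A|B) = Σ p(B) · H(A|B=·).
  B=r: p=0.4100, H(A|B=r) = 0.8015
  B=s: p=0.2500, H(A|B=s) = 0.5294
  B=t: p=0.3400, H(A|B=t) = 0.8740
Weighted sum = 0.758 bits.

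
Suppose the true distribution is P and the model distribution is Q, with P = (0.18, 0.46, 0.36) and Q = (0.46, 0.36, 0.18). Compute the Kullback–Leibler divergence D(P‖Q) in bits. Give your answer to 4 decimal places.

0.2790 bits

D(P‖Q) = Σ p·log₂(p/q).
  0.18·log₂(0.18/0.46) = -0.24365
  0.46·log₂(0.46/0.36) = 0.16267
  0.36·log₂(0.36/0.18) = 0.36000
D(P‖Q) = 0.2790 bits.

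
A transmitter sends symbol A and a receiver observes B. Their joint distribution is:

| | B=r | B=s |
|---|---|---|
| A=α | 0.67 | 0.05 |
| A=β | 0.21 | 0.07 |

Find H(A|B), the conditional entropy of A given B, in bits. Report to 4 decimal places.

0.8152 bits

Chain rule: H(A|B) = H(A,B) − H(B).
Marginals: p(A) = (0.7200, 0.2800), p(B) = (0.8800, 0.1200).
H(A,B) = 1.3446 bits; H(B) = 0.5294 bits.
H(A|B) = 1.3446 − 0.5294 = 0.8152 bits.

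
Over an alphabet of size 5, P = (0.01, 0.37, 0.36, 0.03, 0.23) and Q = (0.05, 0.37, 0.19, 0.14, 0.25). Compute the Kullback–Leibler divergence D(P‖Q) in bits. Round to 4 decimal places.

0.2144 bits

D(P‖Q) = Σ p·log₂(p/q).
  0.01·log₂(0.01/0.05) = -0.02322
  0.37·log₂(0.37/0.37) = 0.00000
  0.36·log₂(0.36/0.19) = 0.33192
  0.03·log₂(0.03/0.14) = -0.06667
  0.23·log₂(0.23/0.25) = -0.02767
D(P‖Q) = 0.2144 bits.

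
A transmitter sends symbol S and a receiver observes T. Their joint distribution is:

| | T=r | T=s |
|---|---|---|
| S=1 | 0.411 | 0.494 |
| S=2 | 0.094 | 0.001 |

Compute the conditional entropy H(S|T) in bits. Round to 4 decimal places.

Chain rule: H(S|T) = H(S,T) − H(T).
Marginals: p(S) = (0.9050, 0.0950), p(T) = (0.5050, 0.4950).
H(S,T) = 1.3604 bits; H(T) = 0.9999 bits.
H(S|T) = 1.3604 − 0.9999 = 0.3605 bits.

0.3605 bits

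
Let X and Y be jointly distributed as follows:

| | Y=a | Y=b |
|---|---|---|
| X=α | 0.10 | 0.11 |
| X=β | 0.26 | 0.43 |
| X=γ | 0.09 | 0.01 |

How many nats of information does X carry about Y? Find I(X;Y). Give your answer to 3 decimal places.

0.053 nats

Marginals: p(X) = (0.2100, 0.6900, 0.1000), p(Y) = (0.4500, 0.5500).
I(X;Y) = H(X) + H(Y) − H(X,Y).
H(X) = 0.8140, H(Y) = 0.6881, H(X,Y) = 1.4490.
I(X;Y) = 0.8140 + 0.6881 − 1.4490 = 0.053 nats.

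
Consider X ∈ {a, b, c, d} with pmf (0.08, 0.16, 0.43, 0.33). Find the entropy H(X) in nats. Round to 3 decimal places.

1.224 nats

H(X) = −Σ p·ln p.
  −(0.08)·ln(0.08) = 0.2021
  −(0.16)·ln(0.16) = 0.2932
  −(0.43)·ln(0.43) = 0.3629
  −(0.33)·ln(0.33) = 0.3659
Sum: 0.2021 + 0.2932 + 0.3629 + 0.3659 = 1.224 nats.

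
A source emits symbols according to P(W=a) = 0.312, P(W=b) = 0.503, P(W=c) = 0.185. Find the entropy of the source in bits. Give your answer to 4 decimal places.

H(W) = −Σ p·log₂ p.
  −(0.312)·log₂(0.312) = 0.52428
  −(0.503)·log₂(0.503) = 0.49866
  −(0.185)·log₂(0.185) = 0.45036
Sum: 0.52428 + 0.49866 + 0.45036 = 1.4733 bits.

1.4733 bits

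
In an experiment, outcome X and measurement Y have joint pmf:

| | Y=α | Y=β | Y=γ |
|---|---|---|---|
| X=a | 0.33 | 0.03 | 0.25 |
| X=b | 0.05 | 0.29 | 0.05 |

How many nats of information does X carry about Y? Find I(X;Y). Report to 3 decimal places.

0.286 nats

Marginals: p(X) = (0.6100, 0.3900), p(Y) = (0.3800, 0.3200, 0.3000).
I(X;Y) = H(X) + H(Y) − H(X,Y).
H(X) = 0.6687, H(Y) = 1.0935, H(X,Y) = 1.4762.
I(X;Y) = 0.6687 + 1.0935 − 1.4762 = 0.286 nats.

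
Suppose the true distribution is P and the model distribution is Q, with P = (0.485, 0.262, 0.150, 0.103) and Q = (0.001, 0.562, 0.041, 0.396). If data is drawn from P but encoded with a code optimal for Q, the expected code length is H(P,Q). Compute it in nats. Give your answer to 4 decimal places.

4.0758 nats

H(P,Q) = −Σ p·ln q.
  −0.485·ln(0.001) = 3.35026
  −0.262·ln(0.562) = 0.15098
  −0.150·ln(0.041) = 0.47913
  −0.103·ln(0.396) = 0.09541
H(P,Q) = 4.0758 nats.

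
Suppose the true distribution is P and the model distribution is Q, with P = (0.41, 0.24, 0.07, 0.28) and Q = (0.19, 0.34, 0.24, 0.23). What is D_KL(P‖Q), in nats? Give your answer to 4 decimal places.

D(P‖Q) = Σ p·ln(p/q).
  0.41·ln(0.41/0.19) = 0.31534
  0.24·ln(0.24/0.34) = -0.08359
  0.07·ln(0.07/0.24) = -0.08625
  0.28·ln(0.28/0.23) = 0.05508
D(P‖Q) = 0.2006 nats.

0.2006 nats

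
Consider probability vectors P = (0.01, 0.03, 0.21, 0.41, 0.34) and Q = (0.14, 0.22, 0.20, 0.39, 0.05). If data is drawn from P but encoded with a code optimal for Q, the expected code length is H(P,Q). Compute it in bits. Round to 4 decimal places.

2.6079 bits

H(P,Q) = −Σ p·log₂ q.
  −0.01·log₂(0.14) = 0.02837
  −0.03·log₂(0.22) = 0.06553
  −0.21·log₂(0.20) = 0.48760
  −0.41·log₂(0.39) = 0.55697
  −0.34·log₂(0.05) = 1.46946
H(P,Q) = 2.6079 bits.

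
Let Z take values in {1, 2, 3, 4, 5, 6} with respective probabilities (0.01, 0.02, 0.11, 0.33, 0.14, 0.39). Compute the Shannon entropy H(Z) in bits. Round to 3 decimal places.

H(Z) = −Σ p·log₂ p.
  −(0.01)·log₂(0.01) = 0.0664
  −(0.02)·log₂(0.02) = 0.1129
  −(0.11)·log₂(0.11) = 0.3503
  −(0.33)·log₂(0.33) = 0.5278
  −(0.14)·log₂(0.14) = 0.3971
  −(0.39)·log₂(0.39) = 0.5298
Sum: 0.0664 + 0.1129 + 0.3503 + 0.5278 + 0.3971 + 0.5298 = 1.984 bits.

1.984 bits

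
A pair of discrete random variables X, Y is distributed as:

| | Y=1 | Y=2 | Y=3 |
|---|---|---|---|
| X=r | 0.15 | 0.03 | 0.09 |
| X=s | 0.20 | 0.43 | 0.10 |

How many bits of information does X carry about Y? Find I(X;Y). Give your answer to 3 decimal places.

Marginals: p(X) = (0.2700, 0.7300), p(Y) = (0.3500, 0.4600, 0.1900).
I(X;Y) = H(X) + H(Y) − H(X,Y).
H(X) = 0.8415, H(Y) = 1.5007, H(X,Y) = 2.1951.
I(X;Y) = 0.8415 + 1.5007 − 2.1951 = 0.147 bits.

0.147 bits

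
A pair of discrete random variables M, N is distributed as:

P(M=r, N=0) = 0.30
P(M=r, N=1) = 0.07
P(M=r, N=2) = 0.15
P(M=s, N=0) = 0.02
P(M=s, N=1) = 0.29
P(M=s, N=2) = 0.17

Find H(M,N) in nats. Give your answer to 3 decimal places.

1.570 nats

H(M,N) = −Σ p(x,y)·ln p(x,y) over all 6 cells.
  cell (r,0): −0.30·ln0.30 = 0.3612
  cell (r,1): −0.07·ln0.07 = 0.1861
  cell (r,2): −0.15·ln0.15 = 0.2846
  cell (s,0): −0.02·ln0.02 = 0.0782
  cell (s,1): −0.29·ln0.29 = 0.3590
  cell (s,2): −0.17·ln0.17 = 0.3012
Sum = 1.570 nats.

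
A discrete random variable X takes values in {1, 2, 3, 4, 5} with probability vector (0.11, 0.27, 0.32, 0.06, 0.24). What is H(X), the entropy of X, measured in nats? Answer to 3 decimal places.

H(X) = −Σ p·ln p.
  −(0.11)·ln(0.11) = 0.2428
  −(0.27)·ln(0.27) = 0.3535
  −(0.32)·ln(0.32) = 0.3646
  −(0.06)·ln(0.06) = 0.1688
  −(0.24)·ln(0.24) = 0.3425
Sum: 0.2428 + 0.3535 + 0.3646 + 0.1688 + 0.3425 = 1.472 nats.

1.472 nats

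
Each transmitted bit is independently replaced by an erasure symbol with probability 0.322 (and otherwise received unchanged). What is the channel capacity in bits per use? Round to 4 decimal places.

0.6780 bits

Binary erasure channel: capacity C = 1 − ε.
C = 1 − 0.322 = 0.6780 bits per channel use.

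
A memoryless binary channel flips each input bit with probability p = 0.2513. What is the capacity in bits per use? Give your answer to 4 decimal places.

0.1867 bits

Binary symmetric channel: C = 1 − h₂(ε) where h₂ is the binary entropy function.
h₂(0.2513) = −0.2513·log₂0.2513 − 0.7487·log₂0.7487 = 0.8133.
C = 1 − 0.8133 = 0.1867 bits per channel use.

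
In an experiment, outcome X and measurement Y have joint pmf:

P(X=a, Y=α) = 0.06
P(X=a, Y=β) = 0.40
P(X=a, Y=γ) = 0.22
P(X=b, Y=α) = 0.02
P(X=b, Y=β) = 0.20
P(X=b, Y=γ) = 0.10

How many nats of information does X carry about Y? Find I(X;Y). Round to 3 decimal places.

0.001 nats

Marginals: p(X) = (0.6800, 0.3200), p(Y) = (0.0800, 0.6000, 0.3200).
I(X;Y) = H(X) + H(Y) − H(X,Y).
H(X) = 0.6269, H(Y) = 0.8732, H(X,Y) = 1.4988.
I(X;Y) = 0.6269 + 0.8732 − 1.4988 = 0.001 nats.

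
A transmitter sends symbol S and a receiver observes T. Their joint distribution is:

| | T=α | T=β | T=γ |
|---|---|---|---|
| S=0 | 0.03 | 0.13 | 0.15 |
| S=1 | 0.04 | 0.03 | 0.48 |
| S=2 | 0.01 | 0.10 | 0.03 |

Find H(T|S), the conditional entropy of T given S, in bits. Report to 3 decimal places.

0.946 bits

Chain rule: H(T|S) = H(S,T) − H(S).
Marginals: p(S) = (0.3100, 0.5500, 0.1400), p(T) = (0.0800, 0.2600, 0.6600).
H(S,T) = 2.3411 bits; H(S) = 1.3953 bits.
H(T|S) = 2.3411 − 1.3953 = 0.946 bits.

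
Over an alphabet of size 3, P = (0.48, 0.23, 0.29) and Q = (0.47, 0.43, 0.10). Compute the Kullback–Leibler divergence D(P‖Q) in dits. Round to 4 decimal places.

0.0760 dits

D(P‖Q) = Σ p·log₁₀(p/q).
  0.48·log₁₀(0.48/0.47) = 0.00439
  0.23·log₁₀(0.23/0.43) = -0.06250
  0.29·log₁₀(0.29/0.10) = 0.13410
D(P‖Q) = 0.0760 dits.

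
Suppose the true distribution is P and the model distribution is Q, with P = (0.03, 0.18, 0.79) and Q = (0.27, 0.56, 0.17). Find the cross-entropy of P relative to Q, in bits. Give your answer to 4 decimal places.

H(P,Q) = −Σ p·log₂ q.
  −0.03·log₂(0.27) = 0.05667
  −0.18·log₂(0.56) = 0.15057
  −0.79·log₂(0.17) = 2.01955
H(P,Q) = 2.2268 bits.

2.2268 bits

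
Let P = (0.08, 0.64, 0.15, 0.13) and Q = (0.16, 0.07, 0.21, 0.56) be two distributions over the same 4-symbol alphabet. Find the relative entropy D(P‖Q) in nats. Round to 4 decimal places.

1.1205 nats

D(P‖Q) = Σ p·ln(p/q).
  0.08·ln(0.08/0.16) = -0.05545
  0.64·ln(0.64/0.07) = 1.41630
  0.15·ln(0.15/0.21) = -0.05047
  0.13·ln(0.13/0.56) = -0.18985
D(P‖Q) = 1.1205 nats.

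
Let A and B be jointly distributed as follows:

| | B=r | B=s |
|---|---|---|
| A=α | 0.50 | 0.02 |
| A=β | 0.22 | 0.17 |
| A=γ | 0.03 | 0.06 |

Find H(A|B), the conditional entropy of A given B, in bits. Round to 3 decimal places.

1.112 bits

Chain rule: H(A|B) = H(A,B) − H(B).
Marginals: p(A) = (0.5200, 0.3900, 0.0900), p(B) = (0.7500, 0.2500).
H(A,B) = 1.9233 bits; H(B) = 0.8113 bits.
H(A|B) = 1.9233 − 0.8113 = 1.112 bits.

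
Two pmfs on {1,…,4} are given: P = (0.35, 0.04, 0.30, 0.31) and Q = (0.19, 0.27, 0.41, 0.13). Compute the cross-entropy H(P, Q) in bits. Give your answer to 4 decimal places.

2.2125 bits

H(P,Q) = −Σ p·log₂ q.
  −0.35·log₂(0.19) = 0.83858
  −0.04·log₂(0.27) = 0.07556
  −0.30·log₂(0.41) = 0.38589
  −0.31·log₂(0.13) = 0.91246
H(P,Q) = 2.2125 bits.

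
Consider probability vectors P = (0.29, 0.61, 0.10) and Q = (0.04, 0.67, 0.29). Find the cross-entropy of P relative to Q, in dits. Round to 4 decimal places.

0.5653 dits

H(P,Q) = −Σ p·log₁₀ q.
  −0.29·log₁₀(0.04) = 0.40540
  −0.61·log₁₀(0.67) = 0.10609
  −0.10·log₁₀(0.29) = 0.05376
H(P,Q) = 0.5653 dits.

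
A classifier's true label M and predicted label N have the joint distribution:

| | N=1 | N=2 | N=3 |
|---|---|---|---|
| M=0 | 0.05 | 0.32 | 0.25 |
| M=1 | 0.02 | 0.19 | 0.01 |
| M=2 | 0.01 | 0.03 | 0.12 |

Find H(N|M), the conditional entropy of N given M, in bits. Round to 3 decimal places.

1.131 bits

Chain rule: H(N|M) = H(M,N) − H(M).
Marginals: p(M) = (0.6200, 0.2200, 0.1600), p(N) = (0.0800, 0.5400, 0.3800).
H(M,N) = 2.4619 bits; H(M) = 1.3312 bits.
H(N|M) = 2.4619 − 1.3312 = 1.131 bits.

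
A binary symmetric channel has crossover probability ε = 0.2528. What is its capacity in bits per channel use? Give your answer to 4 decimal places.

Binary symmetric channel: C = 1 − h₂(ε) where h₂ is the binary entropy function.
h₂(0.2528) = −0.2528·log₂0.2528 − 0.7472·log₂0.7472 = 0.8157.
C = 1 − 0.8157 = 0.1843 bits per channel use.

0.1843 bits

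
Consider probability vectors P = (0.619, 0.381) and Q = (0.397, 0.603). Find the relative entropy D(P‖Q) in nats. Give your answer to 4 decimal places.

D(P‖Q) = Σ p·ln(p/q).
  0.619·ln(0.619/0.397) = 0.27494
  0.381·ln(0.381/0.603) = -0.17492
D(P‖Q) = 0.1000 nats.

0.1000 nats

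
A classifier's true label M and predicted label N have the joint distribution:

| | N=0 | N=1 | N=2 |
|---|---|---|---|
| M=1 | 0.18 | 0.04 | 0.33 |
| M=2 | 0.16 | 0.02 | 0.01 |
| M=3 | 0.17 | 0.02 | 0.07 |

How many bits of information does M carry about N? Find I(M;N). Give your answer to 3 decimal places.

Marginals: p(M) = (0.5500, 0.1900, 0.2600), p(N) = (0.5100, 0.0800, 0.4100).
I(M;N) = H(M) + H(N) − H(M,N).
H(M) = 1.4349, H(N) = 1.3143, H(M,N) = 2.5772.
I(M;N) = 1.4349 + 1.3143 − 2.5772 = 0.172 bits.

0.172 bits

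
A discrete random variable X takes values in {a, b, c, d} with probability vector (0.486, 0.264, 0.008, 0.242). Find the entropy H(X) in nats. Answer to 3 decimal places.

H(X) = −Σ p·ln p.
  −(0.486)·ln(0.486) = 0.3507
  −(0.264)·ln(0.264) = 0.3516
  −(0.008)·ln(0.008) = 0.0386
  −(0.242)·ln(0.242) = 0.3434
Sum: 0.3507 + 0.3516 + 0.0386 + 0.3434 = 1.084 nats.

1.084 nats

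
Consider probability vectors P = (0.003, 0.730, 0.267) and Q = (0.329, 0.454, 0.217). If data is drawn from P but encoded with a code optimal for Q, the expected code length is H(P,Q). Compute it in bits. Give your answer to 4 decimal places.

H(P,Q) = −Σ p·log₂ q.
  −0.003·log₂(0.329) = 0.00481
  −0.730·log₂(0.454) = 0.83164
  −0.267·log₂(0.217) = 0.58853
H(P,Q) = 1.4250 bits.

1.4250 bits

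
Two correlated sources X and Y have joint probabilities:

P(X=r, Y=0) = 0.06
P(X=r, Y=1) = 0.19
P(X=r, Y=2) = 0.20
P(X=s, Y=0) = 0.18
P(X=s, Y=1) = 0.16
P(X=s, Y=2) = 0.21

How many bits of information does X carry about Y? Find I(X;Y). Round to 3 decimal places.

Marginals: p(X) = (0.4500, 0.5500), p(Y) = (0.2400, 0.3500, 0.4100).
I(X;Y) = H(X) + H(Y) − H(X,Y).
H(X) = 0.9928, H(Y) = 1.5516, H(X,Y) = 2.5043.
I(X;Y) = 0.9928 + 1.5516 − 2.5043 = 0.040 bits.

0.040 bits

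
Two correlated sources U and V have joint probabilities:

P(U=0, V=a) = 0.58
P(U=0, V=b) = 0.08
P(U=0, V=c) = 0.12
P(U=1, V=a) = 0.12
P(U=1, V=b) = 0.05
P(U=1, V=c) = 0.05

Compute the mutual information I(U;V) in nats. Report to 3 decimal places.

Marginals: p(U) = (0.7800, 0.2200), p(V) = (0.7000, 0.1300, 0.1700).
I(U;V) = Σ p(x,y)·ln[p(x,y)/(p(x)p(y))].
  (0,a): 0.58·ln(1.0623) = 0.0350
  (0,b): 0.08·ln(0.7890) = -0.0190
  (0,c): 0.12·ln(0.9050) = -0.0120
  (1,a): 0.12·ln(0.7792) = -0.0299
  (1,b): 0.05·ln(1.7483) = 0.0279
  (1,c): 0.05·ln(1.3369) = 0.0145
Sum = 0.017 nats.

0.017 nats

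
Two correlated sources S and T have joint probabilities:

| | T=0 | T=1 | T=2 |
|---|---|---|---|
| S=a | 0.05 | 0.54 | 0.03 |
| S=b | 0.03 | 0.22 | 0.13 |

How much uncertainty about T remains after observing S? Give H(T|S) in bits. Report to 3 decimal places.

Chain rule: H(T|S) = H(S,T) − H(S).
Marginals: p(S) = (0.6200, 0.3800), p(T) = (0.0800, 0.7600, 0.1600).
H(S,T) = 1.8629 bits; H(S) = 0.9580 bits.
H(T|S) = 1.8629 − 0.9580 = 0.905 bits.

0.905 bits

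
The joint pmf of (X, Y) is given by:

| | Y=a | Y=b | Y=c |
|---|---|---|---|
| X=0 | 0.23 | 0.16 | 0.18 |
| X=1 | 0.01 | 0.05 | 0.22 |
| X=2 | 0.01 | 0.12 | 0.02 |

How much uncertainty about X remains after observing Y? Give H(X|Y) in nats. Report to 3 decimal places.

0.771 nats

Marginals: p(X) = (0.5700, 0.2800, 0.1500), p(Y) = (0.2500, 0.3300, 0.4200).
H(X|Y) = Σ p(Y) · H(X|Y=·).
  Y=a: p=0.2500, H(X|Y=a) = 0.3342
  Y=b: p=0.3300, H(X|Y=b) = 1.0048
  Y=c: p=0.4200, H(X|Y=c) = 0.8468
Weighted sum = 0.771 nats.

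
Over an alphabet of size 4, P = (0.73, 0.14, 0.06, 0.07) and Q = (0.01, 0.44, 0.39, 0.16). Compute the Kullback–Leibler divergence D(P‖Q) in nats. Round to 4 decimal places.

D(P‖Q) = Σ p·ln(p/q).
  0.73·ln(0.73/0.01) = 3.13204
  0.14·ln(0.14/0.44) = -0.16032
  0.06·ln(0.06/0.39) = -0.11231
  0.07·ln(0.07/0.16) = -0.05787
D(P‖Q) = 2.8015 nats.

2.8015 nats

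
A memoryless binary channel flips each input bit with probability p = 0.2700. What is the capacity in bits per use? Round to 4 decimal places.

0.1585 bits

Binary symmetric channel: C = 1 − h₂(ε) where h₂ is the binary entropy function.
h₂(0.2700) = −0.2700·log₂0.2700 − 0.7300·log₂0.7300 = 0.8415.
C = 1 − 0.8415 = 0.1585 bits per channel use.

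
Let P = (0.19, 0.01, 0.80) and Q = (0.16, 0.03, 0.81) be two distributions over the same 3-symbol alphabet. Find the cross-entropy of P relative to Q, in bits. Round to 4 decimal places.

0.7961 bits

H(P,Q) = −Σ p·log₂ q.
  −0.19·log₂(0.16) = 0.50233
  −0.01·log₂(0.03) = 0.05059
  −0.80·log₂(0.81) = 0.24320
H(P,Q) = 0.7961 bits.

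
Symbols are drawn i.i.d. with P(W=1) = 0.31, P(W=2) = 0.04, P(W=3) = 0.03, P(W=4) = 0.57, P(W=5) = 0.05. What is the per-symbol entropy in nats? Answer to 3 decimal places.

1.067 nats

H(W) = −Σ p·ln p.
  −(0.31)·ln(0.31) = 0.3631
  −(0.04)·ln(0.04) = 0.1288
  −(0.03)·ln(0.03) = 0.1052
  −(0.57)·ln(0.57) = 0.3204
  −(0.05)·ln(0.05) = 0.1498
Sum: 0.3631 + 0.1288 + 0.1052 + 0.3204 + 0.1498 = 1.067 nats.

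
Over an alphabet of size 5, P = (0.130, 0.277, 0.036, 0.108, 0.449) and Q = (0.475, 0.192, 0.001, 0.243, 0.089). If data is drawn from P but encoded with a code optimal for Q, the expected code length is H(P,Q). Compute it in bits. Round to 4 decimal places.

2.9453 bits

H(P,Q) = −Σ p·log₂ q.
  −0.130·log₂(0.475) = 0.13962
  −0.277·log₂(0.192) = 0.65949
  −0.036·log₂(0.001) = 0.35877
  −0.108·log₂(0.243) = 0.22042
  −0.449·log₂(0.089) = 1.56703
H(P,Q) = 2.9453 bits.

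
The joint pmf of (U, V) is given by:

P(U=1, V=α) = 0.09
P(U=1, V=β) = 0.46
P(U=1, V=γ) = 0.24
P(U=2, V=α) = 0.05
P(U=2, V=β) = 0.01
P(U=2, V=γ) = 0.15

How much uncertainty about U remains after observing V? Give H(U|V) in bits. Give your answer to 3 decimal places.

0.576 bits

Chain rule: H(U|V) = H(U,V) − H(V).
Marginals: p(U) = (0.7900, 0.2100), p(V) = (0.1400, 0.4700, 0.3900).
H(U,V) = 2.0152 bits; H(V) = 1.4389 bits.
H(U|V) = 2.0152 − 1.4389 = 0.576 bits.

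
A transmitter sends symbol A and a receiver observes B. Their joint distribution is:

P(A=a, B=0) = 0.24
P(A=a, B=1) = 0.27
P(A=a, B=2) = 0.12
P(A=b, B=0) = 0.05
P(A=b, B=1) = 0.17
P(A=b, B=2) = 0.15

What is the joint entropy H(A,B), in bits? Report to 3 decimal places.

2.432 bits

H(A,B) = −Σ p(x,y)·log₂ p(x,y) over all 6 cells.
  cell (a,0): −0.24·log₂0.24 = 0.4941
  cell (a,1): −0.27·log₂0.27 = 0.5100
  cell (a,2): −0.12·log₂0.12 = 0.3671
  cell (b,0): −0.05·log₂0.05 = 0.2161
  cell (b,1): −0.17·log₂0.17 = 0.4346
  cell (b,2): −0.15·log₂0.15 = 0.4105
Sum = 2.432 bits.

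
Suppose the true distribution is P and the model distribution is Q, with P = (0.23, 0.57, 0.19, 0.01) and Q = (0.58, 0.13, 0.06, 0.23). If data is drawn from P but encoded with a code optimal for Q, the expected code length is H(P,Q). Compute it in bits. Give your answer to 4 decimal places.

2.6509 bits

H(P,Q) = −Σ p·log₂ q.
  −0.23·log₂(0.58) = 0.18075
  −0.57·log₂(0.13) = 1.67775
  −0.19·log₂(0.06) = 0.77119
  −0.01·log₂(0.23) = 0.02120
H(P,Q) = 2.6509 bits.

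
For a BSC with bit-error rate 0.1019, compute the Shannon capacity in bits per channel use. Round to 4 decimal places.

0.5250 bits

Binary symmetric channel: C = 1 − h₂(ε) where h₂ is the binary entropy function.
h₂(0.1019) = −0.1019·log₂0.1019 − 0.8981·log₂0.8981 = 0.4750.
C = 1 − 0.4750 = 0.5250 bits per channel use.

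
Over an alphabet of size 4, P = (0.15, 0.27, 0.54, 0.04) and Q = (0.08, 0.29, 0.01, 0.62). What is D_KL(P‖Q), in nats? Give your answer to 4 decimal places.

2.1194 nats

D(P‖Q) = Σ p·ln(p/q).
  0.15·ln(0.15/0.08) = 0.09429
  0.27·ln(0.27/0.29) = -0.01929
  0.54·ln(0.54/0.01) = 2.15405
  0.04·ln(0.04/0.62) = -0.10963
D(P‖Q) = 2.1194 nats.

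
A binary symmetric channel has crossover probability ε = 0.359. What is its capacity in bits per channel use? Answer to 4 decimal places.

Binary symmetric channel: C = 1 − h₂(ε) where h₂ is the binary entropy function.
h₂(0.359) = −0.359·log₂0.359 − 0.641·log₂0.641 = 0.9418.
C = 1 − 0.9418 = 0.0582 bits per channel use.

0.0582 bits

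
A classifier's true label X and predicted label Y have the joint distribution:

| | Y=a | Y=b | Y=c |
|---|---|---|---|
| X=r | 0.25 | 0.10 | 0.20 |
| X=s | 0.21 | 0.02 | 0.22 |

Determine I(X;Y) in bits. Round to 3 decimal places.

0.038 bits

Marginals: p(X) = (0.5500, 0.4500), p(Y) = (0.4600, 0.1200, 0.4200).
I(X;Y) = H(X) + H(Y) − H(X,Y).
H(X) = 0.9928, H(Y) = 1.4080, H(X,Y) = 2.3629.
I(X;Y) = 0.9928 + 1.4080 − 2.3629 = 0.038 bits.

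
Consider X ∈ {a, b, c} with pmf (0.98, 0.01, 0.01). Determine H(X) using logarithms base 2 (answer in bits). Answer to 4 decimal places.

0.1614 bits

H(X) = −Σ p·log₂ p.
  −(0.98)·log₂(0.98) = 0.02856
  −(0.01)·log₂(0.01) = 0.06644
  −(0.01)·log₂(0.01) = 0.06644
Sum: 0.02856 + 0.06644 + 0.06644 = 0.1614 bits.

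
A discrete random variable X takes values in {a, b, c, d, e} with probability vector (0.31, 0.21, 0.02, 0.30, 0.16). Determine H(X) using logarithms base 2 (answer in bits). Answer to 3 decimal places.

H(X) = −Σ p·log₂ p.
  −(0.31)·log₂(0.31) = 0.5238
  −(0.21)·log₂(0.21) = 0.4728
  −(0.02)·log₂(0.02) = 0.1129
  −(0.30)·log₂(0.30) = 0.5211
  −(0.16)·log₂(0.16) = 0.4230
Sum: 0.5238 + 0.4728 + 0.1129 + 0.5211 + 0.4230 = 2.054 bits.

2.054 bits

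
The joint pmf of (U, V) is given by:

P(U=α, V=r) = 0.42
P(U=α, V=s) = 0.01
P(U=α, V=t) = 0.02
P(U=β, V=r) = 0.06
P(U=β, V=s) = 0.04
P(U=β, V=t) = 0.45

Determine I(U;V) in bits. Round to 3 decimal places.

Marginals: p(U) = (0.4500, 0.5500), p(V) = (0.4800, 0.0500, 0.4700).
I(U;V) = Σ p(x,y)·log₂[p(x,y)/(p(x)p(y))].
  (α,r): 0.42·log₂(1.9444) = 0.4029
  (α,s): 0.01·log₂(0.4444) = -0.0117
  (α,t): 0.02·log₂(0.0946) = -0.0681
  (β,r): 0.06·log₂(0.2273) = -0.1283
  (β,s): 0.04·log₂(1.4545) = 0.0216
  (β,t): 0.45·log₂(1.7408) = 0.3599
Sum = 0.576 bits.

0.576 bits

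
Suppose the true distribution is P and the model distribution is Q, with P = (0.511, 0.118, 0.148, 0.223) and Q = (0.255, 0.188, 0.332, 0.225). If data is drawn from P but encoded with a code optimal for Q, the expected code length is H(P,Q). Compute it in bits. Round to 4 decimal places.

H(P,Q) = −Σ p·log₂ q.
  −0.511·log₂(0.255) = 1.00740
  −0.118·log₂(0.188) = 0.28452
  −0.148·log₂(0.332) = 0.23543
  −0.223·log₂(0.225) = 0.47990
H(P,Q) = 2.0072 bits.

2.0072 bits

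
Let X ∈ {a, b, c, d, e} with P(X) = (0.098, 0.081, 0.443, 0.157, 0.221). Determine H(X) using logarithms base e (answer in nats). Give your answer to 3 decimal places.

1.416 nats

H(X) = −Σ p·ln p.
  −(0.098)·ln(0.098) = 0.2276
  −(0.081)·ln(0.081) = 0.2036
  −(0.443)·ln(0.443) = 0.3607
  −(0.157)·ln(0.157) = 0.2907
  −(0.221)·ln(0.221) = 0.3336
Sum: 0.2276 + 0.2036 + 0.3607 + 0.2907 + 0.3336 = 1.416 nats.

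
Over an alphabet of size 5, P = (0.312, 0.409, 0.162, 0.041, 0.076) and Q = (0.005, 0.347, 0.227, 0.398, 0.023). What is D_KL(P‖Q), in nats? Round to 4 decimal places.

1.2999 nats

D(P‖Q) = Σ p·ln(p/q).
  0.312·ln(0.312/0.005) = 1.28967
  0.409·ln(0.409/0.347) = 0.06724
  0.162·ln(0.162/0.227) = -0.05465
  0.041·ln(0.041/0.398) = -0.09319
  0.076·ln(0.076/0.023) = 0.09084
D(P‖Q) = 1.2999 nats.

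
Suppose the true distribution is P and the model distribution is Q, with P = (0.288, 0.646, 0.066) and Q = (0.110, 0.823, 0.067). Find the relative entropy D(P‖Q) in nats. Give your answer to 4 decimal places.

0.1198 nats

D(P‖Q) = Σ p·ln(p/q).
  0.288·ln(0.288/0.110) = 0.27719
  0.646·ln(0.646/0.823) = -0.15643
  0.066·ln(0.066/0.067) = -0.00099
D(P‖Q) = 0.1198 nats.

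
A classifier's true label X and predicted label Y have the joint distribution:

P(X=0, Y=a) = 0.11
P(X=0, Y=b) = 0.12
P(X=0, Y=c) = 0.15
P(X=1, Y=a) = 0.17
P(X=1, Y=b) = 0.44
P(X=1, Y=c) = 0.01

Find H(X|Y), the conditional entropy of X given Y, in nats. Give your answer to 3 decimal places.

0.516 nats

Chain rule: H(X|Y) = H(X,Y) − H(Y).
Marginals: p(X) = (0.3800, 0.6200), p(Y) = (0.2800, 0.5600, 0.1600).
H(X,Y) = 1.4903 nats; H(Y) = 0.9743 nats.
H(X|Y) = 1.4903 − 0.9743 = 0.516 nats.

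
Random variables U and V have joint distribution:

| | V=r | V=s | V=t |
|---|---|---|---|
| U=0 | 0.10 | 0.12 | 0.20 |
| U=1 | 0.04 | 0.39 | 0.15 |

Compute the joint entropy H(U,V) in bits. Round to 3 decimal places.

2.290 bits

H(U,V) = −Σ p(x,y)·log₂ p(x,y) over all 6 cells.
  cell (0,r): −0.10·log₂0.10 = 0.3322
  cell (0,s): −0.12·log₂0.12 = 0.3671
  cell (0,t): −0.20·log₂0.20 = 0.4644
  cell (1,r): −0.04·log₂0.04 = 0.1858
  cell (1,s): −0.39·log₂0.39 = 0.5298
  cell (1,t): −0.15·log₂0.15 = 0.4105
Sum = 2.290 bits.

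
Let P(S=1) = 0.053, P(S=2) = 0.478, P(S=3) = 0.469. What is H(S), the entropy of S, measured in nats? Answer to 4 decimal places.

H(S) = −Σ p·ln p.
  −(0.053)·ln(0.053) = 0.15569
  −(0.478)·ln(0.478) = 0.35283
  −(0.469)·ln(0.469) = 0.35510
Sum: 0.15569 + 0.35283 + 0.35510 = 0.8636 nats.

0.8636 nats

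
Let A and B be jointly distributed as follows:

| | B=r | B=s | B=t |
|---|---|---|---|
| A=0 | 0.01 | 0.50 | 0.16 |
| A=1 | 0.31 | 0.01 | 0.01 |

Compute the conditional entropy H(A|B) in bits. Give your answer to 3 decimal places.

Marginals: p(A) = (0.6700, 0.3300), p(B) = (0.3200, 0.5100, 0.1700).
H(A|B) = Σ p(B) · H(A|B=·).
  B=r: p=0.3200, H(A|B=r) = 0.2006
  B=s: p=0.5100, H(A|B=s) = 0.1392
  B=t: p=0.1700, H(A|B=t) = 0.3228
Weighted sum = 0.190 bits.

0.190 bits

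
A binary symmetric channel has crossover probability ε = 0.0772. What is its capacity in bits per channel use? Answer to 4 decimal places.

0.6078 bits

Binary symmetric channel: C = 1 − h₂(ε) where h₂ is the binary entropy function.
h₂(0.0772) = −0.0772·log₂0.0772 − 0.9228·log₂0.9228 = 0.3922.
C = 1 − 0.3922 = 0.6078 bits per channel use.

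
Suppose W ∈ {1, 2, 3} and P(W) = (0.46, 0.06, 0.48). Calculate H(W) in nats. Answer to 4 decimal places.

0.8783 nats

H(W) = −Σ p·ln p.
  −(0.46)·ln(0.46) = 0.35720
  −(0.06)·ln(0.06) = 0.16880
  −(0.48)·ln(0.48) = 0.35231
Sum: 0.35720 + 0.16880 + 0.35231 = 0.8783 nats.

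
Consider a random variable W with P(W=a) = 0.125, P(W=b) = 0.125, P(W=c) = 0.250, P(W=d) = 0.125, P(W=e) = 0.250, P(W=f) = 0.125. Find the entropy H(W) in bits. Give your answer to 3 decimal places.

H(W) = −Σ p·log₂ p.
  −(0.125)·log₂(0.125) = 0.3750
  −(0.125)·log₂(0.125) = 0.3750
  −(0.250)·log₂(0.250) = 0.5000
  −(0.125)·log₂(0.125) = 0.3750
  −(0.250)·log₂(0.250) = 0.5000
  −(0.125)·log₂(0.125) = 0.3750
Sum: 0.3750 + 0.3750 + 0.5000 + 0.3750 + 0.5000 + 0.3750 = 2.500 bits.

2.500 bits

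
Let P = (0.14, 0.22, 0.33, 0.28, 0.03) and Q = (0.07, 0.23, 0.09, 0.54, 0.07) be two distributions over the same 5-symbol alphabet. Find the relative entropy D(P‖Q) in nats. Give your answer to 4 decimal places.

D(P‖Q) = Σ p·ln(p/q).
  0.14·ln(0.14/0.07) = 0.09704
  0.22·ln(0.22/0.23) = -0.00978
  0.33·ln(0.33/0.09) = 0.42876
  0.28·ln(0.28/0.54) = -0.18390
  0.03·ln(0.03/0.07) = -0.02542
D(P‖Q) = 0.3067 nats.

0.3067 nats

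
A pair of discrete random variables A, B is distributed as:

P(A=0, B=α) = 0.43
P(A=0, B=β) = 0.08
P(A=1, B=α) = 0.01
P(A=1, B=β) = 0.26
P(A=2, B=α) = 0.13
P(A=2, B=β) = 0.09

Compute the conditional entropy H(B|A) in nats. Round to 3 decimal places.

Marginals: p(A) = (0.5100, 0.2700, 0.2200), p(B) = (0.5700, 0.4300).
H(B|A) = Σ p(A) · H(B|A=·).
  A=0: p=0.5100, H(B|A=0) = 0.4344
  A=1: p=0.2700, H(B|A=1) = 0.1584
  A=2: p=0.2200, H(B|A=2) = 0.6765
Weighted sum = 0.413 nats.

0.413 nats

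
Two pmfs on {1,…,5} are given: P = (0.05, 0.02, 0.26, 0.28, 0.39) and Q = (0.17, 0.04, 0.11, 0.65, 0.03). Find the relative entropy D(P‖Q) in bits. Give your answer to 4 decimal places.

1.3174 bits

D(P‖Q) = Σ p·log₂(p/q).
  0.05·log₂(0.05/0.17) = -0.08828
  0.02·log₂(0.02/0.04) = -0.02000
  0.26·log₂(0.26/0.11) = 0.32266
  0.28·log₂(0.28/0.65) = -0.34020
  0.39·log₂(0.39/0.03) = 1.44317
D(P‖Q) = 1.3174 bits.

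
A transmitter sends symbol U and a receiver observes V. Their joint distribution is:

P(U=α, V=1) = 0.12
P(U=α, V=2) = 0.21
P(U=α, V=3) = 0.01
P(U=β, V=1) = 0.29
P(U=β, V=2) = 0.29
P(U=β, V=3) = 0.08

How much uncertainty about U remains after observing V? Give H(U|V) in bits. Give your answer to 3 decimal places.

0.894 bits

Chain rule: H(U|V) = H(U,V) − H(V).
Marginals: p(U) = (0.3400, 0.6600), p(V) = (0.4100, 0.5000, 0.0900).
H(U,V) = 2.2336 bits; H(V) = 1.3400 bits.
H(U|V) = 2.2336 − 1.3400 = 0.894 bits.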